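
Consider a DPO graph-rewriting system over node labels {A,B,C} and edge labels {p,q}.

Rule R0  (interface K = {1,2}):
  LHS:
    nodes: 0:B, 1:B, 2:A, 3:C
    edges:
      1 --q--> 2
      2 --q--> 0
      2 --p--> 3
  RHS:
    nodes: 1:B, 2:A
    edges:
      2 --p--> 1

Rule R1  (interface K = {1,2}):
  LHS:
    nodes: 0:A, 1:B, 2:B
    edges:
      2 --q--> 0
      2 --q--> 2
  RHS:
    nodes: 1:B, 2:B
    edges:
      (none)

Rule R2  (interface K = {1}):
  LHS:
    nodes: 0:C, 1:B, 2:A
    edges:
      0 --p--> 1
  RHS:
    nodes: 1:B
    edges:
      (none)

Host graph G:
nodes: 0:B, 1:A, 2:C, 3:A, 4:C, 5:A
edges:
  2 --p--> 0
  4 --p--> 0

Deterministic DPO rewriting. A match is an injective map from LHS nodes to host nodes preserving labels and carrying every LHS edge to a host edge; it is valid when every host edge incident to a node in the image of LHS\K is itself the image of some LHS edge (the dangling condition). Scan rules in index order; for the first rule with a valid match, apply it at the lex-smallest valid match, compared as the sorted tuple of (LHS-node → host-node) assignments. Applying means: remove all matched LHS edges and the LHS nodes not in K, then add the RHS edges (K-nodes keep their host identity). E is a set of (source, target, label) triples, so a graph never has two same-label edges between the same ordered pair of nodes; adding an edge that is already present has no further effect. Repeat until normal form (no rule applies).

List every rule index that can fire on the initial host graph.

R0: no valid match — LHS pattern not found
R1: no valid match — LHS pattern not found
R2: 6 valid matches — {0↦2, 1↦0, 2↦1}, {0↦2, 1↦0, 2↦3}, {0↦2, 1↦0, 2↦5} (+3 more)

Answer: [R2]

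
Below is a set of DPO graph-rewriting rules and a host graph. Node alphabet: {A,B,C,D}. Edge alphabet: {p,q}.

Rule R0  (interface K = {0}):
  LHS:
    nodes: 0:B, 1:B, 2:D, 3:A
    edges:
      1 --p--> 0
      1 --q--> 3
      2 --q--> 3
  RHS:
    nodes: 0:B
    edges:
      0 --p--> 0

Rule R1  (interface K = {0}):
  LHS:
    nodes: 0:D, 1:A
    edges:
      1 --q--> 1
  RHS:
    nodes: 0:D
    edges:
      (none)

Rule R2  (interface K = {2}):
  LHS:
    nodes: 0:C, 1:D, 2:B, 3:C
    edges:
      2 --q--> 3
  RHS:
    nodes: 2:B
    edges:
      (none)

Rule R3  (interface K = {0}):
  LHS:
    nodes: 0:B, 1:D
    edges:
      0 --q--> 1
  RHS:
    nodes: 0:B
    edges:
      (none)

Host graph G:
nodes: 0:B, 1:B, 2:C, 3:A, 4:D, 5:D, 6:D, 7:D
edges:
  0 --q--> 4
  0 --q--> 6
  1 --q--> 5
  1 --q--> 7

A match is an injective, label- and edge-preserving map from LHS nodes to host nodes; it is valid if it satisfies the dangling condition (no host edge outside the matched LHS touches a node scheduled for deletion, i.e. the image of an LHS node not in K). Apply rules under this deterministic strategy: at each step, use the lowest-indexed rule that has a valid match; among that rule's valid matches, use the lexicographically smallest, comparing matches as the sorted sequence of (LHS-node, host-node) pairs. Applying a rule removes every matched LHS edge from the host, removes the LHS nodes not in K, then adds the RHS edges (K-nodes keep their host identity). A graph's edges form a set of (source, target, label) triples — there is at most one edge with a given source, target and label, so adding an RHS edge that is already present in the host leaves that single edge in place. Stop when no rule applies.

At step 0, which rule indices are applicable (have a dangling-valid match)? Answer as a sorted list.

Answer: [R3]

Rewrite trace:
R0: no valid match — LHS pattern not found
R1: no valid match — LHS pattern not found
R2: no valid match — LHS pattern not found
R3: 4 valid matches — {0↦0, 1↦4}, {0↦0, 1↦6}, {0↦1, 1↦5} (+1 more)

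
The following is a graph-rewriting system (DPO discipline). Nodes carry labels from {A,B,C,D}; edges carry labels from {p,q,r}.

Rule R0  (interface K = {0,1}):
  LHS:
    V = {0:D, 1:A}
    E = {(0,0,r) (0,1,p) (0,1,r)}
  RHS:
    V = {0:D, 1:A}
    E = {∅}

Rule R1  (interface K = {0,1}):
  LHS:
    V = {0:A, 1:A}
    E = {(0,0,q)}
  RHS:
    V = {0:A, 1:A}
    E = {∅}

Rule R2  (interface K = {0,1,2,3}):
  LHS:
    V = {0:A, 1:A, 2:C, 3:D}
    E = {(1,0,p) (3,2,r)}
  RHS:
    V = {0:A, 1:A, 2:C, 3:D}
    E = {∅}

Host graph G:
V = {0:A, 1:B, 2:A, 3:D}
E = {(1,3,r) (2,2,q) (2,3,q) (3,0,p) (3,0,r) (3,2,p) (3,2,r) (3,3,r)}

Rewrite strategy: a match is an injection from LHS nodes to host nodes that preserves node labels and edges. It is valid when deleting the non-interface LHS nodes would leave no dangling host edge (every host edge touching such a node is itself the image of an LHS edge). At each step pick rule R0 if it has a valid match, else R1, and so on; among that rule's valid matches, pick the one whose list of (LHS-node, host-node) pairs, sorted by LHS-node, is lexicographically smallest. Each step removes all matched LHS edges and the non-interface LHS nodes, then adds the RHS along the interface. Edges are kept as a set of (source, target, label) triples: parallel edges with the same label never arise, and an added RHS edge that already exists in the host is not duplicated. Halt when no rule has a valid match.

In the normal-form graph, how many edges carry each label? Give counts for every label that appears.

initial: |V|=4 |E|=8  E = 1-r->3 2-q->2 2-q->3 3-p->0 3-r->0 3-p->2 3-r->2 3-r->3
step 1: apply R0 at {0↦3, 1↦0}  → |V|=4 |E|=5  E = 1-r->3 2-q->2 2-q->3 3-p->2 3-r->2
step 2: apply R1 at {0↦2, 1↦0}  → |V|=4 |E|=4  E = 1-r->3 2-q->3 3-p->2 3-r->2
final graph: no rule applies after step 2
NF edges: [(1, 3, 'r'), (2, 3, 'q'), (3, 2, 'p'), (3, 2, 'r')]

Answer: p:1 q:1 r:2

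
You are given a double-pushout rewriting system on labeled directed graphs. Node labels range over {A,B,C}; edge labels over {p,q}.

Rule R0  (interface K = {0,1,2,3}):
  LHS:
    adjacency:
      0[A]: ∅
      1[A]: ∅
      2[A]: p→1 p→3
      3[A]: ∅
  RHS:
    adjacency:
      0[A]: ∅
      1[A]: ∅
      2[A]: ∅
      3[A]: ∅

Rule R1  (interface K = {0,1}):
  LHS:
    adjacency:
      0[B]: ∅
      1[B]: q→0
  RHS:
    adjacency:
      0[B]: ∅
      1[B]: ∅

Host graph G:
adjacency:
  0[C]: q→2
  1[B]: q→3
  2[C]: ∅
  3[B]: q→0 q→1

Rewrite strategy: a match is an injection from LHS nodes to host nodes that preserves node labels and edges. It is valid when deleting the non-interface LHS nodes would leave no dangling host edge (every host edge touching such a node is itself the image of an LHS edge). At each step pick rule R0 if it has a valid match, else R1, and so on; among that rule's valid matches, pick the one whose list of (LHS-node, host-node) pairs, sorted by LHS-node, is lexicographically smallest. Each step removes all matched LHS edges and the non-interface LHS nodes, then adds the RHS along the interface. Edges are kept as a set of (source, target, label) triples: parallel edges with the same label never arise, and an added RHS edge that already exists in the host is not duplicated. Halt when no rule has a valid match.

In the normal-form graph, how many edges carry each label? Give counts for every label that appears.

Answer: q:2

Steps:
[0] host  ⇒  4 nodes, 4 edges  {0-q->2 1-q->3 3-q->0 3-q->1}
[1] R1 @ {0↦1, 1↦3}  ⇒  4 nodes, 3 edges  {0-q->2 1-q->3 3-q->0}
[2] R1 @ {0↦3, 1↦1}  ⇒  4 nodes, 2 edges  {0-q->2 3-q->0}
normal form: no rule applies after step 2
NF edges: [(0, 2, 'q'), (3, 0, 'q')]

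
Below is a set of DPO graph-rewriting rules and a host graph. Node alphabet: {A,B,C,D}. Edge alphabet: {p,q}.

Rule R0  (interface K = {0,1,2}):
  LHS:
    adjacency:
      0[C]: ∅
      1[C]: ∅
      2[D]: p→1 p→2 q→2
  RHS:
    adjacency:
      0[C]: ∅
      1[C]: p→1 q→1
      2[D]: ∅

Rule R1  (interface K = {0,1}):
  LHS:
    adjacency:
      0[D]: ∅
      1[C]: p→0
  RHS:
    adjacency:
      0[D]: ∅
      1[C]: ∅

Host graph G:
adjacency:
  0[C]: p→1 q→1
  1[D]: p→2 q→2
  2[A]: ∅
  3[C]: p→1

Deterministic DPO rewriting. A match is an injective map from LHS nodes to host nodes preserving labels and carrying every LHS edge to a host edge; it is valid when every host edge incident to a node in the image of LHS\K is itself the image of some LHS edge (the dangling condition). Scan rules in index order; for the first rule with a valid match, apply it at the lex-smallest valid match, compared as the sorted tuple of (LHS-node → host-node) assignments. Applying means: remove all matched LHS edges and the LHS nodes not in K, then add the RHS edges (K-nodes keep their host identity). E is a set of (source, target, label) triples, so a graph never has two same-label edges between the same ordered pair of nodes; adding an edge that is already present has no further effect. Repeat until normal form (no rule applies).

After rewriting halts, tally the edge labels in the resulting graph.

[0] host  ⇒  4 nodes, 5 edges  {0-p->1 0-q->1 1-p->2 1-q->2 3-p->1}
[1] R1 @ {0↦1, 1↦0}  ⇒  4 nodes, 4 edges  {0-q->1 1-p->2 1-q->2 3-p->1}
[2] R1 @ {0↦1, 1↦3}  ⇒  4 nodes, 3 edges  {0-q->1 1-p->2 1-q->2}
normal form: no rule applies after step 2
NF edges: [(0, 1, 'q'), (1, 2, 'p'), (1, 2, 'q')]

Answer: p:1 q:2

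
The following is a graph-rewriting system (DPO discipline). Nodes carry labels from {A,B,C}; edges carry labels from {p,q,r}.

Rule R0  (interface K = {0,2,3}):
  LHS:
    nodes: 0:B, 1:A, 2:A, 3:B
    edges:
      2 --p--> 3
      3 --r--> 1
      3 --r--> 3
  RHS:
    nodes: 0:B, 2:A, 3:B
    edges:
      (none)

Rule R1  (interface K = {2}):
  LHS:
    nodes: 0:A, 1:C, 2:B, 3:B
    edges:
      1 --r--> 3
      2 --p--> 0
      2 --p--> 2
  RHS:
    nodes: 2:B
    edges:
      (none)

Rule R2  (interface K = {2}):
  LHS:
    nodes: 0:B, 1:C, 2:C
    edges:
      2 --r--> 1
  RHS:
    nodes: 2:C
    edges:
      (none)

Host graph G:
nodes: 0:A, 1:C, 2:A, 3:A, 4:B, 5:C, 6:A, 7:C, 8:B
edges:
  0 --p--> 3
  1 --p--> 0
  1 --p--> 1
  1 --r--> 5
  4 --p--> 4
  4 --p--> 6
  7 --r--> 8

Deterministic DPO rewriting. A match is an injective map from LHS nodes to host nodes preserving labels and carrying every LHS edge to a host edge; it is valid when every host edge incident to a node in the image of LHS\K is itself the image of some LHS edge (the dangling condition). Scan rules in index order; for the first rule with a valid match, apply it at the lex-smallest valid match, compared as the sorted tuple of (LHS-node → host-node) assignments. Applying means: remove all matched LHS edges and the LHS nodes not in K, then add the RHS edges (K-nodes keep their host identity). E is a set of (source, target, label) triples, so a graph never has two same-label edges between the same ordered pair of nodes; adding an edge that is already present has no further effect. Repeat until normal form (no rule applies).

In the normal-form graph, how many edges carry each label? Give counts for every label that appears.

Answer: p:3

Rewrite trace:
start.  V:9 E:7  edges: 0-p->3 1-p->0 1-p->1 1-r->5 4-p->4 4-p->6 7-r->8
1. fire R1 via {0↦6, 1↦7, 2↦4, 3↦8}  →  V:6 E:4  edges: 0-p->3 1-p->0 1-p->1 1-r->5
2. fire R2 via {0↦4, 1↦5, 2↦1}  →  V:4 E:3  edges: 0-p->3 1-p->0 1-p->1
final graph: no rule applies after step 2
NF edges: [(0, 3, 'p'), (1, 0, 'p'), (1, 1, 'p')]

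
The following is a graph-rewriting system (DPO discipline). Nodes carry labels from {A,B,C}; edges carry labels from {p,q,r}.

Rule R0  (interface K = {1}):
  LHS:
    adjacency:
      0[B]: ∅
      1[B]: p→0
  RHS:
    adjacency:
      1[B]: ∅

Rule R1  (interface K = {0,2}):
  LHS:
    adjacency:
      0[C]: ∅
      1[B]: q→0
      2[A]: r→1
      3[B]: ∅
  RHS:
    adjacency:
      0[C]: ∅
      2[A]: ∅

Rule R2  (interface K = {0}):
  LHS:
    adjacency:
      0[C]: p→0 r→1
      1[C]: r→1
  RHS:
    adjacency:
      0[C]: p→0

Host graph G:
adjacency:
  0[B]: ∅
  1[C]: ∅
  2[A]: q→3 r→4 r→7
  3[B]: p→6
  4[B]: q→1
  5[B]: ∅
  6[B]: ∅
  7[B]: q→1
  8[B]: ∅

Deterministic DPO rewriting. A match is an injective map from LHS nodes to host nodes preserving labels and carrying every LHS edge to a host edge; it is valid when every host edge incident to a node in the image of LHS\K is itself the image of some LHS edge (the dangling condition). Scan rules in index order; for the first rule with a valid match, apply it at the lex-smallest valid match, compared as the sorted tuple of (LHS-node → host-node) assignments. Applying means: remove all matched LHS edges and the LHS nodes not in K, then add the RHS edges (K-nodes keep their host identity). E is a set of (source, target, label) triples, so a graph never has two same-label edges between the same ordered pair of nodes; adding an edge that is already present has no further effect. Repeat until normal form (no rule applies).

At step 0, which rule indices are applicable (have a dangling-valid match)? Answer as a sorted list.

R0: 1 valid match — {0↦6, 1↦3}
R1: 6 valid matches — {0↦1, 1↦4, 2↦2, 3↦0}, {0↦1, 1↦4, 2↦2, 3↦5}, {0↦1, 1↦4, 2↦2, 3↦8} (+3 more)
R2: no valid match — LHS pattern not found

Answer: [R0,R1]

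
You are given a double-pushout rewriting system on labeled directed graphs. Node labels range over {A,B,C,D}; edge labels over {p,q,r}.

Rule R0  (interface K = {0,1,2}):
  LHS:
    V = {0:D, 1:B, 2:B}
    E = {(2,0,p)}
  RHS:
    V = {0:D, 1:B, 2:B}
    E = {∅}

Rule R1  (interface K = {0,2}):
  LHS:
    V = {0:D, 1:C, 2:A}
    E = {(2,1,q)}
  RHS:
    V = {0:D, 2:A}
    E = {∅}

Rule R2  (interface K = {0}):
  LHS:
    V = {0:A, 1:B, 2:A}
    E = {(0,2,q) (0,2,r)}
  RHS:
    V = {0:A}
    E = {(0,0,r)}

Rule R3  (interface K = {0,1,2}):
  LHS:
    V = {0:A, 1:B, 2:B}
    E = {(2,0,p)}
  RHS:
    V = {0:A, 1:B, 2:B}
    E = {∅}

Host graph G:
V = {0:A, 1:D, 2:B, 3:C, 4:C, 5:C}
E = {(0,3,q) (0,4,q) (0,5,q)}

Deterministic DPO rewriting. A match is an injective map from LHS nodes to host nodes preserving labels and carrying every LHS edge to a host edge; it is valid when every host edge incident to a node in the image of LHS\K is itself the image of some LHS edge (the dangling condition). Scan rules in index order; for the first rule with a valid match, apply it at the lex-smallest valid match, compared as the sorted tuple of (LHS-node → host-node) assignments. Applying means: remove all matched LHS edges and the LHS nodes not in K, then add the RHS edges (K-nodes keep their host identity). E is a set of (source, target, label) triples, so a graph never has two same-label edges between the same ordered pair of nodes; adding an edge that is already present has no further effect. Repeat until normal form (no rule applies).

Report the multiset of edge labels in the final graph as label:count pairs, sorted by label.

start.  V:6 E:3  edges: 0-q->3 0-q->4 0-q->5
1. fire R1 via {0↦1, 1↦3, 2↦0}  →  V:5 E:2  edges: 0-q->4 0-q->5
2. fire R1 via {0↦1, 1↦4, 2↦0}  →  V:4 E:1  edges: 0-q->5
3. fire R1 via {0↦1, 1↦5, 2↦0}  →  V:3 E:0  edges: ∅
normal form: no rule applies after step 3
NF edges: []

Answer: (no edges)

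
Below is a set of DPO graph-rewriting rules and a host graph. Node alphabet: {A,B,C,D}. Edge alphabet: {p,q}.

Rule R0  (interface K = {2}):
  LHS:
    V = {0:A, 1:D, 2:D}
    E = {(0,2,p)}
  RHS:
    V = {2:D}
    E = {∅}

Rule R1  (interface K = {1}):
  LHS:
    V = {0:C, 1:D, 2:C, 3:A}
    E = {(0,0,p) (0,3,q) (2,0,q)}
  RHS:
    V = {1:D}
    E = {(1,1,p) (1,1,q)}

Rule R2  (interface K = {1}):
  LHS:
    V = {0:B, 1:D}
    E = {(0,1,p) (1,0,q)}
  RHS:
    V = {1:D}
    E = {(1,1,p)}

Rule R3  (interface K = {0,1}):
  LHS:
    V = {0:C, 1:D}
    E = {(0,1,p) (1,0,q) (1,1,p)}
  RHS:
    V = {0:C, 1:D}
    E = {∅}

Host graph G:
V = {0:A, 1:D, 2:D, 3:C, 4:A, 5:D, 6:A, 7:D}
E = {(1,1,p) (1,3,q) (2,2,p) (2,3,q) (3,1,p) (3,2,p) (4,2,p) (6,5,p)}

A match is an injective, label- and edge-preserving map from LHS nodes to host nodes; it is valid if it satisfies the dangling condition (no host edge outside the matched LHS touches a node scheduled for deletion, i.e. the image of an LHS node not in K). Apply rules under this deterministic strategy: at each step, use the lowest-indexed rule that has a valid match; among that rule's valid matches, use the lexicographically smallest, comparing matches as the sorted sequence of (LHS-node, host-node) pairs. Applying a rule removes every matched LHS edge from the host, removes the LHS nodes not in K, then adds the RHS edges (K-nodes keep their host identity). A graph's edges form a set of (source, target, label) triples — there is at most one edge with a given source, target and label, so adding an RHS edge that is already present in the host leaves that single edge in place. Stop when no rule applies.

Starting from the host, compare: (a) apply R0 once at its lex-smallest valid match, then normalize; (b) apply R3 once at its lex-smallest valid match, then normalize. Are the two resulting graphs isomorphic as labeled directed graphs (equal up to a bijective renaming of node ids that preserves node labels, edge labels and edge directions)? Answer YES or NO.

branch R0-first: apply at {0↦4, 1↦7, 2↦2} → |E|=7, then 3 more step(s) → NF |V|=4 |E|=0 V={0:A, 2:D, 3:C, 5:D} E=∅
branch R3-first: apply at {0↦3, 1↦1} → |E|=5, then 3 more step(s) → NF |V|=4 |E|=0 V={0:A, 2:D, 3:C, 5:D} E=∅
graphs isomorphic (equal up to label-preserving node renaming)

Answer: YES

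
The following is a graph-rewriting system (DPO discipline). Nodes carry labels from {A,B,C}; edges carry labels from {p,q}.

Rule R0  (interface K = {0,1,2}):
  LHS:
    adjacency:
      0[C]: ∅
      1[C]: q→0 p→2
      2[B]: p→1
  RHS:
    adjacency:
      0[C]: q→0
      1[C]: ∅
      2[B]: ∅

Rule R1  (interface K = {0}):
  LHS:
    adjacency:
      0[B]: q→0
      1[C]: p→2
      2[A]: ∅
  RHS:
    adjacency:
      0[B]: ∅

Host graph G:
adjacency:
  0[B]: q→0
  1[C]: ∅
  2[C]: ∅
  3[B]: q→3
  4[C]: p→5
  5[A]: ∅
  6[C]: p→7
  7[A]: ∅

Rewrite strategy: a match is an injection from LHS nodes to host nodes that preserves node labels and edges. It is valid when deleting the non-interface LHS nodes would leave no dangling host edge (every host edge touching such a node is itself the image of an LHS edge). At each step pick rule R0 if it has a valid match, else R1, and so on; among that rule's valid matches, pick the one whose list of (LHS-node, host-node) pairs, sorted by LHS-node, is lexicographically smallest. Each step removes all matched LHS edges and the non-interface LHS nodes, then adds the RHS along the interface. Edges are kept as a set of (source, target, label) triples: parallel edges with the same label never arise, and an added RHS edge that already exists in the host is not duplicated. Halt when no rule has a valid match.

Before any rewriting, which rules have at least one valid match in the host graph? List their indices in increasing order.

Answer: [R1]

Rewrite trace:
R0: no valid match — LHS pattern not found
R1: 4 valid matches — {0↦0, 1↦4, 2↦5}, {0↦0, 1↦6, 2↦7}, {0↦3, 1↦4, 2↦5} (+1 more)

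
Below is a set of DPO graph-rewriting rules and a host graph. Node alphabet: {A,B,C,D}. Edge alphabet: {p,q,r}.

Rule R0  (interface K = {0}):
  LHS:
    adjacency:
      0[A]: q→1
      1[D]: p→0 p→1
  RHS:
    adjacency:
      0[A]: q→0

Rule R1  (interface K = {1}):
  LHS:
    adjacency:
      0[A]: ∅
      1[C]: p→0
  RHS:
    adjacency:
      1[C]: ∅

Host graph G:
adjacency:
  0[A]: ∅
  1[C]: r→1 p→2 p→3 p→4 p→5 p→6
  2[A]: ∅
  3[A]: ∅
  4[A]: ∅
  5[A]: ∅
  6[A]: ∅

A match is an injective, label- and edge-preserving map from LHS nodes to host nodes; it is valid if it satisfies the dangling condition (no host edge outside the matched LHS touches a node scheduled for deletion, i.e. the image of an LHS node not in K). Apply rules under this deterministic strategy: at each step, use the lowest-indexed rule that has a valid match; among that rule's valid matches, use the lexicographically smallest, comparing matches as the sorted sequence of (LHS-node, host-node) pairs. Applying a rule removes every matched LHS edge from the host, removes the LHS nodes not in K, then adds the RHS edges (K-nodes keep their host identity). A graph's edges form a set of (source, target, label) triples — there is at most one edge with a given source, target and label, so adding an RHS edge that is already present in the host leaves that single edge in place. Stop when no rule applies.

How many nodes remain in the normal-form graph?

Answer: 2

Derivation:
[0] host  ⇒  7 nodes, 6 edges  {1-r->1 1-p->2 1-p->3 1-p->4 1-p->5 1-p->6}
[1] R1 @ {0↦2, 1↦1}  ⇒  6 nodes, 5 edges  {1-r->1 1-p->3 1-p->4 1-p->5 1-p->6}
[2] R1 @ {0↦3, 1↦1}  ⇒  5 nodes, 4 edges  {1-r->1 1-p->4 1-p->5 1-p->6}
[3] R1 @ {0↦4, 1↦1}  ⇒  4 nodes, 3 edges  {1-r->1 1-p->5 1-p->6}
[4] R1 @ {0↦5, 1↦1}  ⇒  3 nodes, 2 edges  {1-r->1 1-p->6}
[5] R1 @ {0↦6, 1↦1}  ⇒  2 nodes, 1 edges  {1-r->1}
final graph: no rule applies after step 5
NF nodes: {0:A, 1:C}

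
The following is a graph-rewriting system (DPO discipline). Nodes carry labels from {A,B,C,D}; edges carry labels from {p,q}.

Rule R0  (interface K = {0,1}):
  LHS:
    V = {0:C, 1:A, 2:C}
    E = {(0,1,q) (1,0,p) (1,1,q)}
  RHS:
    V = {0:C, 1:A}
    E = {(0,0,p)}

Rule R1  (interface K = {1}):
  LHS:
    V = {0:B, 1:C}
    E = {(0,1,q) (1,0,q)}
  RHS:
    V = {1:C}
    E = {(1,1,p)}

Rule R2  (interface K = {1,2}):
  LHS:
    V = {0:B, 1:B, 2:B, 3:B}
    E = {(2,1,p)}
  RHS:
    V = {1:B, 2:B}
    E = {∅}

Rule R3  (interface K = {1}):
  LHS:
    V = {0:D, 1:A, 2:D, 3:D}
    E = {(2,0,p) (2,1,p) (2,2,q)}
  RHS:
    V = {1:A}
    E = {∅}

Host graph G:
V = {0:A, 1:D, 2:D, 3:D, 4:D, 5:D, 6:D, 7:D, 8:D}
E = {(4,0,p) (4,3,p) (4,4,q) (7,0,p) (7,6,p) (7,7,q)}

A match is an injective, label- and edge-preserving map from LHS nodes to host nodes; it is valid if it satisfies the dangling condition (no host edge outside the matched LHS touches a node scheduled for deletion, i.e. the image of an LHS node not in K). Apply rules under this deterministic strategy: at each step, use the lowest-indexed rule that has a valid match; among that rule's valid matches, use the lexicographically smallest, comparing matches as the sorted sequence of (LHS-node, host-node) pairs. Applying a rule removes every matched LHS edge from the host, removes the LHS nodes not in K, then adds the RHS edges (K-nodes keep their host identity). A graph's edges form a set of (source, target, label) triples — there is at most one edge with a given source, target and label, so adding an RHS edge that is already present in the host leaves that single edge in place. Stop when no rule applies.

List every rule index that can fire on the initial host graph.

R0: no valid match — LHS pattern not found
R1: no valid match — LHS pattern not found
R2: no valid match — LHS pattern not found
R3: 8 valid matches — {0↦3, 1↦0, 2↦4, 3↦1}, {0↦3, 1↦0, 2↦4, 3↦2}, {0↦3, 1↦0, 2↦4, 3↦5} (+5 more)

Answer: [R3]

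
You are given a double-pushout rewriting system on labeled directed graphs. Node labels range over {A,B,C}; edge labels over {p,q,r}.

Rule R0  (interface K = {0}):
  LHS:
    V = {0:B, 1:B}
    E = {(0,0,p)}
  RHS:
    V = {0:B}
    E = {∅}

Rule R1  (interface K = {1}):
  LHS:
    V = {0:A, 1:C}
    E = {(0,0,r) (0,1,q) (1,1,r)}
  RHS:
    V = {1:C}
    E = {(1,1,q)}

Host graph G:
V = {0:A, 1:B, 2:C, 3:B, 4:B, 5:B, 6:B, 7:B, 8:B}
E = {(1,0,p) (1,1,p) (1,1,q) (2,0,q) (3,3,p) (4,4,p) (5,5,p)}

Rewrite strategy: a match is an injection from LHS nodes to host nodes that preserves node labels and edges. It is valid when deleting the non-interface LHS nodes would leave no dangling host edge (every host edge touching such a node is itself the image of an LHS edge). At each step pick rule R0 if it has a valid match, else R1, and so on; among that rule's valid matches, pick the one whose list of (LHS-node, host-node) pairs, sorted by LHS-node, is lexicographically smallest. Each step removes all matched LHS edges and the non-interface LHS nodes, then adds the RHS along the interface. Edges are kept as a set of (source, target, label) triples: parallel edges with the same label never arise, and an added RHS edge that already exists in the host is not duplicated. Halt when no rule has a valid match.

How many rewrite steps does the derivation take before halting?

start.  V:9 E:7  edges: 1-p->0 1-p->1 1-q->1 2-q->0 3-p->3 4-p->4 5-p->5
1. fire R0 via {0↦1, 1↦6}  →  V:8 E:6  edges: 1-p->0 1-q->1 2-q->0 3-p->3 4-p->4 5-p->5
2. fire R0 via {0↦3, 1↦7}  →  V:7 E:5  edges: 1-p->0 1-q->1 2-q->0 4-p->4 5-p->5
3. fire R0 via {0↦4, 1↦3}  →  V:6 E:4  edges: 1-p->0 1-q->1 2-q->0 5-p->5
4. fire R0 via {0↦5, 1↦4}  →  V:5 E:3  edges: 1-p->0 1-q->1 2-q->0
halt: no rule applies after step 4

Answer: 4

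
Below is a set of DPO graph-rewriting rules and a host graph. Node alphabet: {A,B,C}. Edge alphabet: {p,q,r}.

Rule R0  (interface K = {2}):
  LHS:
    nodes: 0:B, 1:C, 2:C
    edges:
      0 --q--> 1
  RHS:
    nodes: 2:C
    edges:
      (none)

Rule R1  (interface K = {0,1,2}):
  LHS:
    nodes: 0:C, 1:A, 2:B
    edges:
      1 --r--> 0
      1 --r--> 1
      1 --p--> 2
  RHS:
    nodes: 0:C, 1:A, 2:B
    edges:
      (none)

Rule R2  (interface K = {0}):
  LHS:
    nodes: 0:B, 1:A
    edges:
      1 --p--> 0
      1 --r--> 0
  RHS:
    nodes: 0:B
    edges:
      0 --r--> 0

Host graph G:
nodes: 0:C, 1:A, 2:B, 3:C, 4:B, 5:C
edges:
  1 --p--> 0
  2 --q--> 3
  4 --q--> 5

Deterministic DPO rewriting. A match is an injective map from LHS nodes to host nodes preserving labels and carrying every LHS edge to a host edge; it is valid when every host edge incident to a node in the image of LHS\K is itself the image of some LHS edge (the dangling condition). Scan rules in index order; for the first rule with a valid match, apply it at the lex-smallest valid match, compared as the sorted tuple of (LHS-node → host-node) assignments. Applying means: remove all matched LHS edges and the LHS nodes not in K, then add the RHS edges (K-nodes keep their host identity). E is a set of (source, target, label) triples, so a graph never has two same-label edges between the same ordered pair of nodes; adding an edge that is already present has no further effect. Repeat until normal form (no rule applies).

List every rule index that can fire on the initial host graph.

Answer: [R0]

Rewrite trace:
R0: 4 valid matches — {0↦2, 1↦3, 2↦0}, {0↦2, 1↦3, 2↦5}, {0↦4, 1↦5, 2↦0} (+1 more)
R1: no valid match — LHS pattern not found
R2: no valid match — LHS pattern not found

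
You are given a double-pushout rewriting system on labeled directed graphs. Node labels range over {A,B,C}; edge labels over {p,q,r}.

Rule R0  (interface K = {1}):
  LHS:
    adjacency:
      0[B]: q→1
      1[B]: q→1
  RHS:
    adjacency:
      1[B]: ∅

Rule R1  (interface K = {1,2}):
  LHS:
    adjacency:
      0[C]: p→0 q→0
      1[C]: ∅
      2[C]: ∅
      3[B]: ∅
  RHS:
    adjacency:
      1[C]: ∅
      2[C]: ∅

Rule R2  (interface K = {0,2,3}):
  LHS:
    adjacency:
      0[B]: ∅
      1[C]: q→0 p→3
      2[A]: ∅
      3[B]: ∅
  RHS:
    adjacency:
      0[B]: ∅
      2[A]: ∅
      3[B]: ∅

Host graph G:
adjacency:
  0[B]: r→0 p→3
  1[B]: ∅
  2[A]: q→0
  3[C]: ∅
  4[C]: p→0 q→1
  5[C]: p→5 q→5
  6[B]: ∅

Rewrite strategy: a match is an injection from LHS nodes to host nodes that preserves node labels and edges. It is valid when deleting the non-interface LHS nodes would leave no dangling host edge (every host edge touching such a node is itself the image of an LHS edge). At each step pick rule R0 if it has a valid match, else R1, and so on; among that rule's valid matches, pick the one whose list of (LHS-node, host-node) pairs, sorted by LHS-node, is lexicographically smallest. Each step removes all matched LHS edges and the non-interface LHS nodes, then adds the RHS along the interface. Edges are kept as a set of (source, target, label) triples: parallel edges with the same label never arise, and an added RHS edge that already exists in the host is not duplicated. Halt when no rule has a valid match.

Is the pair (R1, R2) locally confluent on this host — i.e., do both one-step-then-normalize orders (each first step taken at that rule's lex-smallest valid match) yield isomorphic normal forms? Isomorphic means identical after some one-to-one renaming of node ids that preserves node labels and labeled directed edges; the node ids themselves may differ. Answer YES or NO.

branch R1-first: apply at {0↦5, 1↦3, 2↦4, 3↦6} → |E|=5, then 1 more step(s) → NF |V|=4 |E|=3 V={0:B, 1:B, 2:A, 3:C} E=0-r->0 0-p->3 2-q->0
branch R2-first: apply at {0↦1, 1↦4, 2↦2, 3↦0} → |E|=5, then 0 more step(s) → NF |V|=6 |E|=5 V={0:B, 1:B, 2:A, 3:C, 5:C, 6:B} E=0-r->0 0-p->3 2-q->0 5-p->5 5-q->5
graphs not isomorphic

Answer: NO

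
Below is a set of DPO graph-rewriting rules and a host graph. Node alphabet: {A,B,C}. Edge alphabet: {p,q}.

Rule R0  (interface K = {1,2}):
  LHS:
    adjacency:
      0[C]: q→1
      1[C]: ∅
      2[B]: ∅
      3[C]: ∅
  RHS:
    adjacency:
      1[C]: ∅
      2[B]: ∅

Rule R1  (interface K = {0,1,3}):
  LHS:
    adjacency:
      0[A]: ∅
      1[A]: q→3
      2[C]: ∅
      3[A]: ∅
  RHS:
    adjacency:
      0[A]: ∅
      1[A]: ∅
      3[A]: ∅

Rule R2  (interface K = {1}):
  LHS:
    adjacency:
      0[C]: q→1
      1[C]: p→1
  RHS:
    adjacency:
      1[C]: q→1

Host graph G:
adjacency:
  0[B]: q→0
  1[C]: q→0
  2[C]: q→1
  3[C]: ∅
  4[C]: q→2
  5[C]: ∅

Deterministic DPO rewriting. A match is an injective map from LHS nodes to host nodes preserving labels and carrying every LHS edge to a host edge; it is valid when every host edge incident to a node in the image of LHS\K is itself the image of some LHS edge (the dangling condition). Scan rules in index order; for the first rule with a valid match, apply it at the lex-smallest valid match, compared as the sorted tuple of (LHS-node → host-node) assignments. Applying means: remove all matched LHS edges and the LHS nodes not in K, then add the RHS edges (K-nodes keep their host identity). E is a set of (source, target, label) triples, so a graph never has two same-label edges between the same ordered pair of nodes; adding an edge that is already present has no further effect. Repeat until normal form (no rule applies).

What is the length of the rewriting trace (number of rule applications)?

start.  V:6 E:4  edges: 0-q->0 1-q->0 2-q->1 4-q->2
1. fire R0 via {0↦4, 1↦2, 2↦0, 3↦3}  →  V:4 E:3  edges: 0-q->0 1-q->0 2-q->1
2. fire R0 via {0↦2, 1↦1, 2↦0, 3↦5}  →  V:2 E:2  edges: 0-q->0 1-q->0
final graph: no rule applies after step 2

Answer: 2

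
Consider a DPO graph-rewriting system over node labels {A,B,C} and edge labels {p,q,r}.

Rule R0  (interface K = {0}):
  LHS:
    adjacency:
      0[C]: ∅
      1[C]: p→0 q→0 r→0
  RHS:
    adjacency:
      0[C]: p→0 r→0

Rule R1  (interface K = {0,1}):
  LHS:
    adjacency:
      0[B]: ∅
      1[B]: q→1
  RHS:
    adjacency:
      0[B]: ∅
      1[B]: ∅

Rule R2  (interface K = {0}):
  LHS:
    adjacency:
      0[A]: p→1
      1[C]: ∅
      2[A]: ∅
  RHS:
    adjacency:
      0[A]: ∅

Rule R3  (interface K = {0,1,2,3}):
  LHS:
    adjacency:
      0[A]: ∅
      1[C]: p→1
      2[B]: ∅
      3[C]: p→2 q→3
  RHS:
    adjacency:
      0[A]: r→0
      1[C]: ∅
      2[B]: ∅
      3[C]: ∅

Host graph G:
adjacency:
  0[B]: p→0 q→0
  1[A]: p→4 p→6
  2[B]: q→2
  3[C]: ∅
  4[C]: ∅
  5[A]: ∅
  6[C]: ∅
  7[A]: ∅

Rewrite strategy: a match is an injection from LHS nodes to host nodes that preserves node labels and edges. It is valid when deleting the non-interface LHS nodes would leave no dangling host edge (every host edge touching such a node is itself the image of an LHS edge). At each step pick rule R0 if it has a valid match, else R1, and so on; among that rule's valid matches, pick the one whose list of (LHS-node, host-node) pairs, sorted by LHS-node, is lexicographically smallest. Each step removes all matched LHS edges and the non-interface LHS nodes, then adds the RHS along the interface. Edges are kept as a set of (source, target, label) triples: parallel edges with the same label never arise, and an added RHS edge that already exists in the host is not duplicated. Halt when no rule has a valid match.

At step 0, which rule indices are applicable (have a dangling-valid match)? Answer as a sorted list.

Answer: [R1,R2]

Derivation:
R0: no valid match — LHS pattern not found
R1: 2 valid matches — {0↦0, 1↦2}, {0↦2, 1↦0}
R2: 4 valid matches — {0↦1, 1↦4, 2↦5}, {0↦1, 1↦4, 2↦7}, {0↦1, 1↦6, 2↦5} (+1 more)
R3: no valid match — LHS pattern not found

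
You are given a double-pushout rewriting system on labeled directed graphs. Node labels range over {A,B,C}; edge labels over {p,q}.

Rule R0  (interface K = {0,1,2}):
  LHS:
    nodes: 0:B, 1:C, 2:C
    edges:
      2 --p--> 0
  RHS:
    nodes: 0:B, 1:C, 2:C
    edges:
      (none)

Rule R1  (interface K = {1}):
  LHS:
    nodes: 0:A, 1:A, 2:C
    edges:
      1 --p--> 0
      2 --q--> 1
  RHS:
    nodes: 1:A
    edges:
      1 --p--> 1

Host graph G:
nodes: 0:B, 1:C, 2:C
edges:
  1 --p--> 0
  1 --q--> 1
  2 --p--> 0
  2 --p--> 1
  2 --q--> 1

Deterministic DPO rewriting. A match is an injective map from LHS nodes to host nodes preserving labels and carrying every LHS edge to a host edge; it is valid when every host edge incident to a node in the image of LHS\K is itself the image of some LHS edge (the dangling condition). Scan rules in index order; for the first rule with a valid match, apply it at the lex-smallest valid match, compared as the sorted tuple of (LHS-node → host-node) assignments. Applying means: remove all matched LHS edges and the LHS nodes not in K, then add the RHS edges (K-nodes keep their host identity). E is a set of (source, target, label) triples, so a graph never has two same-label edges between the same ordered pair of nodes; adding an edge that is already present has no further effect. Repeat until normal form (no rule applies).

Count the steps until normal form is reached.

[0] host  ⇒  3 nodes, 5 edges  {1-p->0 1-q->1 2-p->0 2-p->1 2-q->1}
[1] R0 @ {0↦0, 1↦1, 2↦2}  ⇒  3 nodes, 4 edges  {1-p->0 1-q->1 2-p->1 2-q->1}
[2] R0 @ {0↦0, 1↦2, 2↦1}  ⇒  3 nodes, 3 edges  {1-q->1 2-p->1 2-q->1}
final graph: no rule applies after step 2

Answer: 2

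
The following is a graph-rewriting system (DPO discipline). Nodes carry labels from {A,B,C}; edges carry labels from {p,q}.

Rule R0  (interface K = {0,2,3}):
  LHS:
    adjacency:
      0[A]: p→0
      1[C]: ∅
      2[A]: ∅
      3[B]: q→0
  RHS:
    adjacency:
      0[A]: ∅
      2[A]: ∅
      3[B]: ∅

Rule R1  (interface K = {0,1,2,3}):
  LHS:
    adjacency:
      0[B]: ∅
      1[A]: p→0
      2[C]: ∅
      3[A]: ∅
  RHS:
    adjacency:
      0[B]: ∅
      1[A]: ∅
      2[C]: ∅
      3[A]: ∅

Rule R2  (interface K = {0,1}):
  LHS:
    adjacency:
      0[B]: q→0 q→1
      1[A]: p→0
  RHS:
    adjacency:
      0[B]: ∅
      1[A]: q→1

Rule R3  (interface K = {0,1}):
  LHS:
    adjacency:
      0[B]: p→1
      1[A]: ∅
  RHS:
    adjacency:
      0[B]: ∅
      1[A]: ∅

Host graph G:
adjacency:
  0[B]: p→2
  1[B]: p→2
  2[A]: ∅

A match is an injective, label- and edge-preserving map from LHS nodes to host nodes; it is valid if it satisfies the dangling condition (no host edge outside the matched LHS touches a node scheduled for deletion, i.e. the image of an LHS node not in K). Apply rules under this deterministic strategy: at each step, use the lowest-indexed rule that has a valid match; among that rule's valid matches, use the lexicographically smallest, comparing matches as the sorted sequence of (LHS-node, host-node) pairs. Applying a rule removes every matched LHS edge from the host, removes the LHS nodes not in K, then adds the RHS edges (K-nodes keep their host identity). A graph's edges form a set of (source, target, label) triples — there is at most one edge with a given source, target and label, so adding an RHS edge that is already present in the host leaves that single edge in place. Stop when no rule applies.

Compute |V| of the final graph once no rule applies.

Answer: 3

Rewrite trace:
[0] host  ⇒  3 nodes, 2 edges  {0-p->2 1-p->2}
[1] R3 @ {0↦0, 1↦2}  ⇒  3 nodes, 1 edges  {1-p->2}
[2] R3 @ {0↦1, 1↦2}  ⇒  3 nodes, 0 edges  {∅}
final graph: no rule applies after step 2
NF nodes: {0:B, 1:B, 2:A}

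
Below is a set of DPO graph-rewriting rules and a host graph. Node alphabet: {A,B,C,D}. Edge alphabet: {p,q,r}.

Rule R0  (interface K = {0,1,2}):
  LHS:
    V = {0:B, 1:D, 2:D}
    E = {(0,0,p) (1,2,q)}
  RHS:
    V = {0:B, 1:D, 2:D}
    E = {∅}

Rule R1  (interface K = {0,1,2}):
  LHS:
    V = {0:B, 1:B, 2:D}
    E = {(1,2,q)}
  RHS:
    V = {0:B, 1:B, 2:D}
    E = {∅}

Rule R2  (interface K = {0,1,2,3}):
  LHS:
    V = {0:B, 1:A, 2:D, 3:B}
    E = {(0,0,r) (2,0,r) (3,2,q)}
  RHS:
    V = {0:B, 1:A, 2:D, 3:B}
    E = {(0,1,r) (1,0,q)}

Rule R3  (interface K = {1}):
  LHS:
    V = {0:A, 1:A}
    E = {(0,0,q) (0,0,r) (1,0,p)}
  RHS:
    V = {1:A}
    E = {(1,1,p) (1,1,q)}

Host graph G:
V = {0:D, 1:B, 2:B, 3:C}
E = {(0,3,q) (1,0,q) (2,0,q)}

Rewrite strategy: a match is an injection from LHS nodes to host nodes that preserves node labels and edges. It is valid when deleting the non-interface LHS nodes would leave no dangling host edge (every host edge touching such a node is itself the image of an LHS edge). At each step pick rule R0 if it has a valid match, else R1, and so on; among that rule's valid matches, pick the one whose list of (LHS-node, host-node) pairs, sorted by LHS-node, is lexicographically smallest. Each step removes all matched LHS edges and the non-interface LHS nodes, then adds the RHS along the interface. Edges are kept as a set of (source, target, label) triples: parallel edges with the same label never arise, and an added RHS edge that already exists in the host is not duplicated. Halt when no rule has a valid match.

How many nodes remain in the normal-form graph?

Answer: 4

Steps:
initial: |V|=4 |E|=3  E = 0-q->3 1-q->0 2-q->0
step 1: apply R1 at {0↦1, 1↦2, 2↦0}  → |V|=4 |E|=2  E = 0-q->3 1-q->0
step 2: apply R1 at {0↦2, 1↦1, 2↦0}  → |V|=4 |E|=1  E = 0-q->3
final graph: no rule applies after step 2
NF nodes: {0:D, 1:B, 2:B, 3:C}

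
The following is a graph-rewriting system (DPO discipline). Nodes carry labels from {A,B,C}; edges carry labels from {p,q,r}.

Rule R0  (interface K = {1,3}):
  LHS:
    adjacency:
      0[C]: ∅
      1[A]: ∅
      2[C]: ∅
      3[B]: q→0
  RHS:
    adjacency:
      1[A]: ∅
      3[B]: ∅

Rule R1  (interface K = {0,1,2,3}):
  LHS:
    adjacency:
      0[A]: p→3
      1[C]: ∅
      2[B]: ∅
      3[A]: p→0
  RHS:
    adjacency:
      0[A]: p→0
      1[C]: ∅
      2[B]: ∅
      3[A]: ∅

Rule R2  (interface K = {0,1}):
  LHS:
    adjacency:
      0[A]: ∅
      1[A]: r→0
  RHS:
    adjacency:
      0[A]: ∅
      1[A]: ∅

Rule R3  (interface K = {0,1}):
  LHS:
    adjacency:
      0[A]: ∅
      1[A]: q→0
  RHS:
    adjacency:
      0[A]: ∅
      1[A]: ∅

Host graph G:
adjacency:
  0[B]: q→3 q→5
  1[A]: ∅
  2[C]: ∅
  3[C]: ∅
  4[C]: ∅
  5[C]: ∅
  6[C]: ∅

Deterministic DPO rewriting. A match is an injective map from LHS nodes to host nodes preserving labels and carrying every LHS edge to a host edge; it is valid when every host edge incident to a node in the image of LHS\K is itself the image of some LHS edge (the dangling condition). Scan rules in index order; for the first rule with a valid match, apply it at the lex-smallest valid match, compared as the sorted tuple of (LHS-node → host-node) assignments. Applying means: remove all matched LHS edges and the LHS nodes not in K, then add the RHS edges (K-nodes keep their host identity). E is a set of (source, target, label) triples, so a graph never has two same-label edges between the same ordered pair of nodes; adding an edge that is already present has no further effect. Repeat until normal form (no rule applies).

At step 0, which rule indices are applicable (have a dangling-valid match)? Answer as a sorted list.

Answer: [R0]

Steps:
R0: 6 valid matches — {0↦3, 1↦1, 2↦2, 3↦0}, {0↦3, 1↦1, 2↦4, 3↦0}, {0↦3, 1↦1, 2↦6, 3↦0} (+3 more)
R1: no valid match — LHS pattern not found
R2: no valid match — LHS pattern not found
R3: no valid match — LHS pattern not found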